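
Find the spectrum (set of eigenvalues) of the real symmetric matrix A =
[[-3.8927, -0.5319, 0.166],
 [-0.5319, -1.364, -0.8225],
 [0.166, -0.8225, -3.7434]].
sigma(A) ≈ {-4, -1} (-4 with multiplicity 2)

A is real symmetric, so its spectrum consists of real eigenvalues. Expanding the characteristic polynomial of the displayed matrix gives
  det(λ I - A) = p(λ) = λ^3 + (9)λ^2 + (24)λ + (16).
Solving p(λ) = 0 yields eigenvalues ≈ -4, -4, -1. (A is shown rounded to 4 decimals, so these recover the underlying integer eigenvalues to within that precision.)
Verification: the trace of A = -9 equals the sum of eigenvalues -9, and det(A) ≈ -16.0008 matches the eigenvalue product -16.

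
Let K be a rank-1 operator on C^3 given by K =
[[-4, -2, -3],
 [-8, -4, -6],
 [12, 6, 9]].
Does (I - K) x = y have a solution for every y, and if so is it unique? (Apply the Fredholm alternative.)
(I - K) is singular (det(I - K) = 0, i.e. 1 ∈ sigma(K)). (I - K) x = y is solvable iff y ⊥ ker((I - K)^*) = span{(-4, -2, -3)}, i.e. iff -4y_1 - 2y_2 - 3y_3 = 0. When solvable, the solutions are x = y + c·(1, 2, -3), c arbitrary (ker(I - K) = span{(1, 2, -3)}, dimension 1).

K has rank 1, so it is an outer product K = u v^T: every row of K is a multiple of one row vector. Reading off the entries, u = (1, 2, -3) and v = (-4, -2, -3) (row i of K equals u_i·v^T). A rank-one matrix u v^T satisfies K u = u (v·u) and kills the (2)-dimensional subspace v^⊥, so its characteristic polynomial is lambda^2 (lambda - v·u) with v·u = tr K = 1. Hence the eigenvalues of I - K are 1 (multiplicity 2) and 1 - (1) = 0, so det(I - K) = 0. (Direct check: I - K =
[[5, 2, 3],
 [8, 5, 6],
 [-12, -6, -8]]
has determinant 0.) So 1 is an eigenvalue of K and (I - K) is not invertible. The finite-dimensional Fredholm alternative says: either (I - K) is invertible, or ker(I - K) ≠ {0} and then range(I - K) = ker((I - K)^*)^⊥, with dim ker(I - K) = dim ker((I - K)^*). We are in the second case, so we need both kernels. Kernel of I - K: (I - K) u = u - u (v·u) = u - u = 0, so ker(I - K) = span{u} = span{(1, 2, -3)} (it is exactly 1-dimensional because rank(I - K) = 2). Kernel of the adjoint: K is real, so (I - K)^* = I - K^T = I - v u^T, and (I - v u^T) v = v - v (u·v) = 0; hence ker((I - K)^*) = span{v} = span{(-4, -2, -3)}. Therefore (I - K) x = y is solvable iff <y, v> = 0, i.e. iff -4y_1 - 2y_2 - 3y_3 = 0. When this holds, K y = u (v·y) = 0, so (I - K) y = y and x = y is a particular solution; the full solution set is the line x = y + c·u = y + c·(1, 2, -3), c ∈ C.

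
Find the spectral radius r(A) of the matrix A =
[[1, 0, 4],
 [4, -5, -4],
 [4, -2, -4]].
r(A) = (11 + sqrt(41))/2 ≈ 8.7016

The eigenvalues of A are the roots of its characteristic polynomial. With M = A (coefficients from the trace, the sum of principal 2x2 minors, and det A):
  p(λ) = det(λ I - M) = λ^3 + 8λ^2 - 13λ - 60.
By the rational root theorem any rational root is an integer divisor of 60. Testing λ = 3: p(3) = 27 + 72 - 39 - 60 = 0, so λ = 3 is a root. Dividing out (λ - 3) leaves p(λ) = (λ - 3)(λ^2 + 11λ + 20). For λ^2 + 11λ + 20 the discriminant is 41. It is nonnegative but not a perfect square, so the roots are real and irrational: λ = (-11 ± sqrt(41))/2 ≈ -2.2984, -8.7016.
Thus the eigenvalues (to 4 decimals) are -2.2984 (modulus 2.2984); -8.7016 (modulus 8.7016); 3 (modulus 3). The spectral radius is the largest modulus: r(A) = (11 + sqrt(41))/2 ≈ 8.7016. (Cross-check: r(A) ≤ ||A||_2 ≈ 9.6697; equality holds whenever A is normal, though it can also hold for some non-normal A.)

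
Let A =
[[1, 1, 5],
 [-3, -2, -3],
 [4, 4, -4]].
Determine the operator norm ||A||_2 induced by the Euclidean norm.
||A||_2 ≈ 7.3145 (= sqrt(largest eigenvalue of A^T A))

||A||_2 = sigma_max(A) = sqrt(lambda_max(A^T A)). Form the symmetric matrix M = A^T A =
[[26, 23, -2],
 [23, 21, -5],
 [-2, -5, 50]].
Its characteristic polynomial (trace, sum of principal 2x2 minors, determinant of M give the coefficients) is
  p(λ) = det(λ I - M) = λ^3 - 97λ^2 + 2338λ - 576.
No integer candidate from the rational root theorem (±divisors of 576) is a root, so the roots are irrational. The cubic discriminant is Δ = 551136612 > 0, so there are three distinct real roots. p(0) = -576 and p(1) = 1666 have opposite signs, so a root lies in (0, 1); Newton's method refines it to λ ≈ 0.2489. p(43) = 112 and p(44) = -312 have opposite signs, so a root lies in (43, 44); Newton's method refines it to λ ≈ 43.2495. p(53) = -258 and p(54) = 288 have opposite signs, so a root lies in (53, 54); Newton's method refines it to λ ≈ 53.5016. Check (Vieta): the three roots sum to 97, matching tr M = 97.
So the eigenvalues of A^T A are ≈ 0.2489, 43.2495, 53.5016 (all ≥ 0, as they must be for A^T A). The largest is λ_max ≈ 53.5016, hence ||A||_2 = sqrt(λ_max) ≈ 7.3145.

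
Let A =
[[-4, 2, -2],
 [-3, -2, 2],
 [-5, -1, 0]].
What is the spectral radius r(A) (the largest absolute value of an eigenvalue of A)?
r(A) ≈ 5.3681

The eigenvalues of A are the roots of its characteristic polynomial. With M = A (coefficients from the trace, the sum of principal 2x2 minors, and det A):
  p(λ) = det(λ I - M) = λ^3 + 6λ^2 + 6λ + 14.
No integer candidate from the rational root theorem (±divisors of 14) is a root, so the roots are irrational. The cubic discriminant is Δ = -7884 < 0, so there is one real root and a complex-conjugate pair. p(-6) = -22 and p(-5) = 9 have opposite signs, so a root lies in (-6, -5); Newton's method refines it to λ ≈ -5.3681. Dividing out (λ - (-5.3681)) leaves approximately λ^2 + 0.6319λ + 2.608. For λ^2 + 0.6319λ + 2.608 the discriminant is -10.0327. It is negative, so the remaining roots are the complex-conjugate pair λ ≈ -0.3159 ± 1.5837i. Their product equals the constant term, so |λ|^2 ≈ 2.608 and |λ| ≈ 1.6149.
Thus the eigenvalues (to 4 decimals) are -5.3681 (modulus 5.3681); -0.3159 ± 1.5837i (modulus 1.6149). The spectral radius is the largest modulus: r(A) ≈ 5.3681. (Cross-check: r(A) ≤ ||A||_2 ≈ 7.09; equality holds whenever A is normal, though it can also hold for some non-normal A.)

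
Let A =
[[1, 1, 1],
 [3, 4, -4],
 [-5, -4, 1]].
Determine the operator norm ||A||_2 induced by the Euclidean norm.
||A||_2 ≈ 8.7934 (= sqrt(largest eigenvalue of A^T A))

||A||_2 = sigma_max(A) = sqrt(lambda_max(A^T A)). Form the symmetric matrix M = A^T A =
[[35, 33, -16],
 [33, 33, -19],
 [-16, -19, 18]].
Its characteristic polynomial (trace, sum of principal 2x2 minors, determinant of M give the coefficients) is
  p(λ) = det(λ I - M) = λ^3 - 86λ^2 + 673λ - 169.
No integer candidate from the rational root theorem (±divisors of 169) is a root, so the roots are irrational. The cubic discriminant is Δ = 1875897889 > 0, so there are three distinct real roots. p(0) = -169 and p(1) = 419 have opposite signs, so a root lies in (0, 1); Newton's method refines it to λ ≈ 0.2597. p(8) = 223 and p(9) = -349 have opposite signs, so a root lies in (8, 9); Newton's method refines it to λ ≈ 8.4156. p(77) = -1709 and p(78) = 3653 have opposite signs, so a root lies in (77, 78); Newton's method refines it to λ ≈ 77.3247. Check (Vieta): the three roots sum to 86, matching tr M = 86.
So the eigenvalues of A^T A are ≈ 0.2597, 8.4156, 77.3247 (all ≥ 0, as they must be for A^T A). The largest is λ_max ≈ 77.3247, hence ||A||_2 = sqrt(λ_max) ≈ 8.7934.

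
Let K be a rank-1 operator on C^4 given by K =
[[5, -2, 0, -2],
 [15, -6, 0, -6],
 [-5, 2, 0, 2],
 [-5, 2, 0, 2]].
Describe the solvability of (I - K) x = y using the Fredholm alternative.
(I - K) is singular (det(I - K) = 0, i.e. 1 ∈ sigma(K)). (I - K) x = y is solvable iff y ⊥ ker((I - K)^*) = span{(5, -2, 0, -2)}, i.e. iff 5y_1 - 2y_2 - 2y_4 = 0. When solvable, the solutions are x = y + c·(1, 3, -1, -1), c arbitrary (ker(I - K) = span{(1, 3, -1, -1)}, dimension 1).

K has rank 1, so it is an outer product K = u v^T: every row of K is a multiple of one row vector. Reading off the entries, u = (1, 3, -1, -1) and v = (5, -2, 0, -2) (row i of K equals u_i·v^T). A rank-one matrix u v^T satisfies K u = u (v·u) and kills the (3)-dimensional subspace v^⊥, so its characteristic polynomial is lambda^3 (lambda - v·u) with v·u = tr K = 1. Hence the eigenvalues of I - K are 1 (multiplicity 3) and 1 - (1) = 0, so det(I - K) = 0. (Direct check: I - K =
[[-4, 2, 0, 2],
 [-15, 7, 0, 6],
 [5, -2, 1, -2],
 [5, -2, 0, -1]]
has determinant 0.) So 1 is an eigenvalue of K and (I - K) is not invertible. The finite-dimensional Fredholm alternative says: either (I - K) is invertible, or ker(I - K) ≠ {0} and then range(I - K) = ker((I - K)^*)^⊥, with dim ker(I - K) = dim ker((I - K)^*). We are in the second case, so we need both kernels. Kernel of I - K: (I - K) u = u - u (v·u) = u - u = 0, so ker(I - K) = span{u} = span{(1, 3, -1, -1)} (it is exactly 1-dimensional because rank(I - K) = 3). Kernel of the adjoint: K is real, so (I - K)^* = I - K^T = I - v u^T, and (I - v u^T) v = v - v (u·v) = 0; hence ker((I - K)^*) = span{v} = span{(5, -2, 0, -2)}. Therefore (I - K) x = y is solvable iff <y, v> = 0, i.e. iff 5y_1 - 2y_2 - 2y_4 = 0. When this holds, K y = u (v·y) = 0, so (I - K) y = y and x = y is a particular solution; the full solution set is the line x = y + c·u = y + c·(1, 3, -1, -1), c ∈ C.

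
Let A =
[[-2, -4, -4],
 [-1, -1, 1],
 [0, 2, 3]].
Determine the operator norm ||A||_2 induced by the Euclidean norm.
||A||_2 ≈ 6.8996 (= sqrt(largest eigenvalue of A^T A))

||A||_2 = sigma_max(A) = sqrt(lambda_max(A^T A)). Form the symmetric matrix M = A^T A =
[[5, 9, 7],
 [9, 21, 21],
 [7, 21, 26]].
Its characteristic polynomial (trace, sum of principal 2x2 minors, determinant of M give the coefficients) is
  p(λ) = det(λ I - M) = λ^3 - 52λ^2 + 210λ - 36.
No integer candidate from the rational root theorem (±divisors of 36) is a root, so the roots are irrational. The cubic discriminant is Δ = 68996016 > 0, so there are three distinct real roots. p(0) = -36 and p(1) = 123 have opposite signs, so a root lies in (0, 1); Newton's method refines it to λ ≈ 0.1794. p(4) = 36 and p(5) = -161 have opposite signs, so a root lies in (4, 5); Newton's method refines it to λ ≈ 4.2161. p(47) = -1211 and p(48) = 828 have opposite signs, so a root lies in (47, 48); Newton's method refines it to λ ≈ 47.6045. Check (Vieta): the three roots sum to 52, matching tr M = 52.
So the eigenvalues of A^T A are ≈ 0.1794, 4.2161, 47.6045 (all ≥ 0, as they must be for A^T A). The largest is λ_max ≈ 47.6045, hence ||A||_2 = sqrt(λ_max) ≈ 6.8996.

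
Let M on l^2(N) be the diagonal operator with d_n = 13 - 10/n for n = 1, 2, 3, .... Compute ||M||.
||M|| = 13

For a diagonal operator on l^2 with entries d_n, ||M|| = sup_n |d_n|. Here d_1 = 3, d_2 = 8, ..., and d_n = 13 - 10/n increases monotonically toward 13. All terms lie in [3, 13), so |d_n| = d_n and the supremum is the limit 13, which is not attained by any individual d_n. Hence ||M|| = 13.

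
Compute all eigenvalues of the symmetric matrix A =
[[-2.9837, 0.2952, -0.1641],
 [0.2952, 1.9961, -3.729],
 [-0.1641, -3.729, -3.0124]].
sigma(A) ≈ {-5, -3, 4}

A is real symmetric, so its spectrum consists of real eigenvalues. Expanding the characteristic polynomial of the displayed matrix gives
  det(λ I - A) = p(λ) = λ^3 + (4)λ^2 + (-17)λ + (-60).
Solving p(λ) = 0 yields eigenvalues ≈ -5, -3, 4. (A is shown rounded to 4 decimals, so these recover the underlying integer eigenvalues to within that precision.)
Verification: the trace of A = -4 equals the sum of eigenvalues -4, and det(A) ≈ 60.0008 matches the eigenvalue product 60.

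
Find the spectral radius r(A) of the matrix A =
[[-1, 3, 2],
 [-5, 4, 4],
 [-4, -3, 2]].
r(A) ≈ 5.8281

The eigenvalues of A are the roots of its characteristic polynomial. With M = A (coefficients from the trace, the sum of principal 2x2 minors, and det A):
  p(λ) = det(λ I - M) = λ^3 - 5λ^2 + 37λ - 24.
No integer candidate from the rational root theorem (±divisors of 24) is a root, so the roots are irrational. The cubic discriminant is Δ = -116019 < 0, so there is one real root and a complex-conjugate pair. p(0) = -24 and p(1) = 9 have opposite signs, so a root lies in (0, 1); Newton's method refines it to λ ≈ 0.7066. Dividing out (λ - (0.7066)) leaves approximately λ^2 - 4.2934λ + 33.9663. For λ^2 - 4.2934λ + 33.9663 the discriminant is -117.432. It is negative, so the remaining roots are the complex-conjugate pair λ ≈ 2.1467 ± 5.4183i. Their product equals the constant term, so |λ|^2 ≈ 33.9663 and |λ| ≈ 5.8281.
Thus the eigenvalues (to 4 decimals) are 0.7066 (modulus 0.7066); 2.1467 ± 5.4183i (modulus 5.8281). The spectral radius is the largest modulus: r(A) ≈ 5.8281. (Cross-check: r(A) ≤ ||A||_2 ≈ 8.5489; equality holds whenever A is normal, though it can also hold for some non-normal A.)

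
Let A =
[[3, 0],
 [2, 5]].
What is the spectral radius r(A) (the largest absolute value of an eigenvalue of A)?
r(A) = 5

The eigenvalues of A are the roots of its characteristic polynomial. With M = A (coefficients from the trace and determinant):
  p(λ) = det(λ I - M) = λ^2 - 8λ + 15.
For λ^2 - 8λ + 15 the discriminant is 4. It is a perfect square (2^2), so the roots are rational: λ = (8 ± 2)/2 = 5, 3.
Thus the eigenvalues (to 4 decimals) are 5 (modulus 5); 3 (modulus 3). The spectral radius is the largest modulus: r(A) = 5. (Cross-check: r(A) ≤ ||A||_2 ≈ 5.5373; equality holds whenever A is normal, though it can also hold for some non-normal A.)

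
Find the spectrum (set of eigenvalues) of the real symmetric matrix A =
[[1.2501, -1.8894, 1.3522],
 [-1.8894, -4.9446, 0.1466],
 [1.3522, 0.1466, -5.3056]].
sigma(A) ≈ {-6, -5, 2}

A is real symmetric, so its spectrum consists of real eigenvalues. Expanding the characteristic polynomial of the displayed matrix gives
  det(λ I - A) = p(λ) = λ^3 + (9)λ^2 + (8)λ + (-60).
Solving p(λ) = 0 yields eigenvalues ≈ -6, -5, 2. (A is shown rounded to 4 decimals, so these recover the underlying integer eigenvalues to within that precision.)
Verification: the trace of A = -9 equals the sum of eigenvalues -9, and det(A) ≈ 60.0003 matches the eigenvalue product 60.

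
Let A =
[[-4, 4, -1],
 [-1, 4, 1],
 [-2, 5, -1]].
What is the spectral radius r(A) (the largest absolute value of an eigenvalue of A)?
r(A) ≈ 4.4012

The eigenvalues of A are the roots of its characteristic polynomial. With M = A (coefficients from the trace, the sum of principal 2x2 minors, and det A):
  p(λ) = det(λ I - M) = λ^3 + λ^2 - 19λ - 21.
No integer candidate from the rational root theorem (±divisors of 21) is a root, so the roots are irrational. The cubic discriminant is Δ = 23156 > 0, so there are three distinct real roots. p(-5) = -26 and p(-4) = 7 have opposite signs, so a root lies in (-5, -4); Newton's method refines it to λ ≈ -4.2886. p(-2) = 13 and p(-1) = -2 have opposite signs, so a root lies in (-2, -1); Newton's method refines it to λ ≈ -1.1126. p(4) = -17 and p(5) = 34 have opposite signs, so a root lies in (4, 5); Newton's method refines it to λ ≈ 4.4012. Check (Vieta): the three roots sum to -1, matching tr M = -1.
Thus the eigenvalues (to 4 decimals) are -4.2886 (modulus 4.2886); -1.1126 (modulus 1.1126); 4.4012 (modulus 4.4012). The spectral radius is the largest modulus: r(A) ≈ 4.4012. (Cross-check: r(A) ≤ ||A||_2 ≈ 8.6391; equality holds whenever A is normal, though it can also hold for some non-normal A.)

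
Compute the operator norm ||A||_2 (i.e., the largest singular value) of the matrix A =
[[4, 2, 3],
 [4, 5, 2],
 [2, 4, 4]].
||A||_2 = sqrt((106 + sqrt(9472))/2) ≈ 10.0828 (= sqrt(largest eigenvalue of A^T A))

||A||_2 = sigma_max(A) = sqrt(lambda_max(A^T A)). Form the symmetric matrix M = A^T A =
[[36, 36, 28],
 [36, 45, 32],
 [28, 32, 29]].
Its characteristic polynomial (trace, sum of principal 2x2 minors, determinant of M give the coefficients) is
  p(λ) = det(λ I - M) = λ^3 - 110λ^2 + 865λ - 1764.
By the rational root theorem any rational root is an integer divisor of 1764. Testing λ = 4: p(4) = 64 - 1760 + 3460 - 1764 = 0, so λ = 4 is a root. Dividing out (λ - 4) leaves p(λ) = (λ - 4)(λ^2 - 106λ + 441). For λ^2 - 106λ + 441 the discriminant is 9472. It is nonnegative but not a perfect square, so the roots are real and irrational: λ = (106 ± sqrt(9472))/2 ≈ 101.6621, 4.3379.
So the eigenvalues of A^T A are ≈ 4, 4.3379, 101.6621 (all ≥ 0, as they must be for A^T A). The largest is λ_max = (106 + sqrt(9472))/2 ≈ 101.6621, hence ||A||_2 = sqrt(λ_max) = sqrt((106 + sqrt(9472))/2) ≈ 10.0828.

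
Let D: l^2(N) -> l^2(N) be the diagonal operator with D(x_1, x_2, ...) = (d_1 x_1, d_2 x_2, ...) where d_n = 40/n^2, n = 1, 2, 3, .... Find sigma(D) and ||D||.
sigma(D) = {40/n^2 : n ≥ 1} ∪ {0}; ||D|| = 40

A bounded diagonal operator on l^2 with diagonal entries d_n has spectrum equal to the closure of {d_n : n ≥ 1}: every d_n is an eigenvalue (with eigenvector e_n), so {d_n} ⊂ sigma(D); the spectrum is closed, so its closure is too; and for lambda not in the closure, (D - lambda I) has bounded inverse (the diagonal entries 1/(d_n - lambda) are bounded). For our sequence d_n = 40/n^2, n = 1, 2, 3, ...:
  - {d_n} = {40/n^2 : n ≥ 1}; the only limit point is 0
  - closure = {40/n^2 : n ≥ 1} ∪ {0}
For the norm: a diagonal operator has ||D|| = sup_n |d_n|. Here d_n = 40/n^2 is positive and decreasing, so sup_n |d_n| = d_1 = 40. So ||D|| = 40.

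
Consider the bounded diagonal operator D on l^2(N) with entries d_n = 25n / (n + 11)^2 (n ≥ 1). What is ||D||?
||D|| = 25/44 (attained at n = 11)

For D diagonal, ||D|| = sup_n |d_n|. Treat f(x) = 25x / (x + 11)^2 for real x > 0. By the quotient rule, f'(x) = 25(11 - x)/(x + 11)^3, which is positive for x < 11 and negative for x > 11. So f has a unique maximum at x = 11, and since 11 is a positive integer, the supremum over n ≥ 1 is attained at n = 11: d_11 = 25·11/(11 + 11)^2 = 25·11/484 = 25/44. Hence ||D|| = 25/44.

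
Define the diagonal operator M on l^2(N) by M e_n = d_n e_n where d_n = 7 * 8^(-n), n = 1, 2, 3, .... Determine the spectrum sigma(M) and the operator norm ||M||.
sigma(M) = {7 * 8^(-n) : n ≥ 1} ∪ {0}; ||M|| = 7/8

A bounded diagonal operator on l^2 with diagonal entries d_n has spectrum equal to the closure of {d_n : n ≥ 1}: every d_n is an eigenvalue (with eigenvector e_n), so {d_n} ⊂ sigma(M); the spectrum is closed, so its closure is too; and for lambda not in the closure, (M - lambda I) has bounded inverse (the diagonal entries 1/(d_n - lambda) are bounded). For our sequence d_n = 7 * 8^(-n), n = 1, 2, 3, ...:
  - {d_n} = {7 * 8^(-n) : n ≥ 1}; the only limit point is 0
  - closure = {7 * 8^(-n) : n ≥ 1} ∪ {0}
For the norm: a diagonal operator has ||M|| = sup_n |d_n|. Here d_n = 7 * 8^(-n) is positive and decreasing, so sup_n |d_n| = d_1 = 7/8. So ||M|| = 7/8.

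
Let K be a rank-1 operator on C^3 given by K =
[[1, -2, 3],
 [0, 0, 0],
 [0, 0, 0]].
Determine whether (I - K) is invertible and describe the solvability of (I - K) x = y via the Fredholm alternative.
(I - K) is singular (det(I - K) = 0, i.e. 1 ∈ sigma(K)). (I - K) x = y is solvable iff y ⊥ ker((I - K)^*) = span{(1, -2, 3)}, i.e. iff y_1 - 2y_2 + 3y_3 = 0. When solvable, the solutions are x = y + c·(1, 0, 0), c arbitrary (ker(I - K) = span{(1, 0, 0)}, dimension 1).

K has rank 1, so it is an outer product K = u v^T: every row of K is a multiple of one row vector. Reading off the entries, u = (1, 0, 0) and v = (1, -2, 3) (row i of K equals u_i·v^T). A rank-one matrix u v^T satisfies K u = u (v·u) and kills the (2)-dimensional subspace v^⊥, so its characteristic polynomial is lambda^2 (lambda - v·u) with v·u = tr K = 1. Hence the eigenvalues of I - K are 1 (multiplicity 2) and 1 - (1) = 0, so det(I - K) = 0. (Direct check: I - K =
[[0, 2, -3],
 [0, 1, 0],
 [0, 0, 1]]
has determinant 0.) So 1 is an eigenvalue of K and (I - K) is not invertible. The finite-dimensional Fredholm alternative says: either (I - K) is invertible, or ker(I - K) ≠ {0} and then range(I - K) = ker((I - K)^*)^⊥, with dim ker(I - K) = dim ker((I - K)^*). We are in the second case, so we need both kernels. Kernel of I - K: (I - K) u = u - u (v·u) = u - u = 0, so ker(I - K) = span{u} = span{(1, 0, 0)} (it is exactly 1-dimensional because rank(I - K) = 2). Kernel of the adjoint: K is real, so (I - K)^* = I - K^T = I - v u^T, and (I - v u^T) v = v - v (u·v) = 0; hence ker((I - K)^*) = span{v} = span{(1, -2, 3)}. Therefore (I - K) x = y is solvable iff <y, v> = 0, i.e. iff y_1 - 2y_2 + 3y_3 = 0. When this holds, K y = u (v·y) = 0, so (I - K) y = y and x = y is a particular solution; the full solution set is the line x = y + c·u = y + c·(1, 0, 0), c ∈ C.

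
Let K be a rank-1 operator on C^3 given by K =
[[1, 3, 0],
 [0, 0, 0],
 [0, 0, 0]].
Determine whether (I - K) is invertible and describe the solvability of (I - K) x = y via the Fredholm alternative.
(I - K) is singular (det(I - K) = 0, i.e. 1 ∈ sigma(K)). (I - K) x = y is solvable iff y ⊥ ker((I - K)^*) = span{(1, 3, 0)}, i.e. iff y_1 + 3y_2 = 0. When solvable, the solutions are x = y + c·(1, 0, 0), c arbitrary (ker(I - K) = span{(1, 0, 0)}, dimension 1).

K has rank 1, so it is an outer product K = u v^T: every row of K is a multiple of one row vector. Reading off the entries, u = (1, 0, 0) and v = (1, 3, 0) (row i of K equals u_i·v^T). A rank-one matrix u v^T satisfies K u = u (v·u) and kills the (2)-dimensional subspace v^⊥, so its characteristic polynomial is lambda^2 (lambda - v·u) with v·u = tr K = 1. Hence the eigenvalues of I - K are 1 (multiplicity 2) and 1 - (1) = 0, so det(I - K) = 0. (Direct check: I - K =
[[0, -3, 0],
 [0, 1, 0],
 [0, 0, 1]]
has determinant 0.) So 1 is an eigenvalue of K and (I - K) is not invertible. The finite-dimensional Fredholm alternative says: either (I - K) is invertible, or ker(I - K) ≠ {0} and then range(I - K) = ker((I - K)^*)^⊥, with dim ker(I - K) = dim ker((I - K)^*). We are in the second case, so we need both kernels. Kernel of I - K: (I - K) u = u - u (v·u) = u - u = 0, so ker(I - K) = span{u} = span{(1, 0, 0)} (it is exactly 1-dimensional because rank(I - K) = 2). Kernel of the adjoint: K is real, so (I - K)^* = I - K^T = I - v u^T, and (I - v u^T) v = v - v (u·v) = 0; hence ker((I - K)^*) = span{v} = span{(1, 3, 0)}. Therefore (I - K) x = y is solvable iff <y, v> = 0, i.e. iff y_1 + 3y_2 = 0. When this holds, K y = u (v·y) = 0, so (I - K) y = y and x = y is a particular solution; the full solution set is the line x = y + c·u = y + c·(1, 0, 0), c ∈ C.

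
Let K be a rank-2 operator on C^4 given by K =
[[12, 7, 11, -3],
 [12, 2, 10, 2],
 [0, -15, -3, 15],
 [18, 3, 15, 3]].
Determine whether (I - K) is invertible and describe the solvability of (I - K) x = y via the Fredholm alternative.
(I - K) is invertible (det(I - K) = -109 ≠ 0), so for every y in C^4 the equation (I - K) x = y has a unique solution.

K has rank 2 and factors as K = U V^T = u1 v1^T + u2 v2^T with u1 = (-1, -2, -3, -3), v1 = (-3, 2, -2, -3), u2 = (3, 2, -3, 3), v2 = (3, 3, 3, -2) (multiplying out reproduces the displayed K). The nonzero eigenvalues of U V^T coincide with those of the 2 x 2 matrix G = V^T U = [[v1·u1, v1·u2], [v2·u1, v2·u2]] = [[14, -8], [-12, 0]], and by the Sylvester determinant identity det(I_4 - U V^T) = det(I_2 - V^T U) = det([[-13, 8], [12, 1]]) = (-13)(1) - (8)(12) = -109. (Direct check: I - K =
[[-11, -7, -11, 3],
 [-12, -1, -10, -2],
 [0, 15, 4, -15],
 [-18, -3, -15, -2]]
has determinant -109.) The finite-dimensional Fredholm alternative says: either (I - K) is invertible, or ker(I - K) ≠ {0} and then range(I - K) = ker((I - K)^*)^⊥, with dim ker(I - K) = dim ker((I - K)^*). Since det(I - K) ≠ 0, 1 is not an eigenvalue of K and ker(I - K) = {0}, so we are in the first case: for every y there is a unique x = (I - K)^(-1) y. (Explicitly, by the Woodbury identity, (I - U V^T)^(-1) = I + U (I_2 - G)^(-1) V^T.)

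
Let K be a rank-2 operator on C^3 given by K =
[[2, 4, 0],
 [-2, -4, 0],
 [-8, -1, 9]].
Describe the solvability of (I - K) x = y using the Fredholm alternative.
(I - K) is invertible (det(I - K) = -24 ≠ 0), so for every y in C^3 the equation (I - K) x = y has a unique solution.

K has rank 2 and factors as K = U V^T = u1 v1^T + u2 v2^T with u1 = (0, 0, 3), v1 = (-2, 1, 3), u2 = (2, -2, -2), v2 = (1, 2, 0) (multiplying out reproduces the displayed K). The nonzero eigenvalues of U V^T coincide with those of the 2 x 2 matrix G = V^T U = [[v1·u1, v1·u2], [v2·u1, v2·u2]] = [[9, -12], [0, -2]], and by the Sylvester determinant identity det(I_3 - U V^T) = det(I_2 - V^T U) = det([[-8, 12], [0, 3]]) = (-8)(3) - (12)(0) = -24. (Direct check: I - K =
[[-1, -4, 0],
 [2, 5, 0],
 [8, 1, -8]]
has determinant -24.) The finite-dimensional Fredholm alternative says: either (I - K) is invertible, or ker(I - K) ≠ {0} and then range(I - K) = ker((I - K)^*)^⊥, with dim ker(I - K) = dim ker((I - K)^*). Since det(I - K) ≠ 0, 1 is not an eigenvalue of K and ker(I - K) = {0}, so we are in the first case: for every y there is a unique x = (I - K)^(-1) y. (Explicitly, by the Woodbury identity, (I - U V^T)^(-1) = I + U (I_2 - G)^(-1) V^T.)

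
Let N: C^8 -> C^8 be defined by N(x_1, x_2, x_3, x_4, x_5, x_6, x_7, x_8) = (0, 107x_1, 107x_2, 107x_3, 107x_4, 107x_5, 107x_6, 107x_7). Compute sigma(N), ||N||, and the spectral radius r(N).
sigma(N) = {0}; ||N|| = 107; r(N) = 0. (N is nilpotent with N^8 = 0.)

On C^8, N is a strictly lower-triangular matrix with 107 on the subdiagonal and zeros elsewhere, so its characteristic polynomial is lambda^8 and every eigenvalue is 0: sigma(N) = {0}. For the operator norm, N e_i = 107e_{i+1} for i = 1, ..., 7 and N e_8 = 0, so the singular values of N are 107 (with multiplicity 7) and 0; hence ||N|| = 107. The spectral radius r(N) = max|lambda| = 0. Note ||N|| > r(N) — characteristic of non-normal nilpotent operators. Indeed N^8 = 0.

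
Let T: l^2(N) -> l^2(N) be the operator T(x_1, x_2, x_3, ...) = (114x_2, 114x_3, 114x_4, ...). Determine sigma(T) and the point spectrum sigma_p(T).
sigma(T) = closed disk {z in C : |z| ≤ 114}; sigma_p(T) = open disk {z in C : |z| < 114}

Note T = 114·V where V is the unit left shift (V x)_k = x_{k+1}; so sigma(T) = 114·sigma(V) and ||T|| = 114||V||. ||T x||^2 = 12996sum_{k≥2} |x_k|^2 ≤ 12996||x||^2, with equality on {x : x_1 = 0}, so ||T|| = 114. For any lambda with |lambda| < 114, set r = lambda/114 (|r| < 1); the vector x = (1, r, r^2, ...) is in l^2 and satisfies T x = 114(r, r^2, ...) = lambda x, so lambda is an eigenvalue. On the boundary |lambda| = 114 the geometric series diverges, so no l^2 eigenvector exists, but these lambda lie in the approximate point spectrum. Hence sigma(T) is the closed disk of radius 114 and sigma_p(T) is the open disk.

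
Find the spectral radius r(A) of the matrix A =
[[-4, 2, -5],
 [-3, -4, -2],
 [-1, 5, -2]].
r(A) ≈ 6.8075

The eigenvalues of A are the roots of its characteristic polynomial. With M = A (coefficients from the trace, the sum of principal 2x2 minors, and det A):
  p(λ) = det(λ I - M) = λ^3 + 10λ^2 + 43λ - 15.
No integer candidate from the rational root theorem (±divisors of 15) is a root, so the roots are irrational. The cubic discriminant is Δ = -195303 < 0, so there is one real root and a complex-conjugate pair. p(0) = -15 and p(1) = 39 have opposite signs, so a root lies in (0, 1); Newton's method refines it to λ ≈ 0.3237. Dividing out (λ - (0.3237)) leaves approximately λ^2 + 10.3237λ + 46.3416. For λ^2 + 10.3237λ + 46.3416 the discriminant is -78.788. It is negative, so the remaining roots are the complex-conjugate pair λ ≈ -5.1618 ± 4.4381i. Their product equals the constant term, so |λ|^2 ≈ 46.3416 and |λ| ≈ 6.8075.
Thus the eigenvalues (to 4 decimals) are 0.3237 (modulus 0.3237); -5.1618 ± 4.4381i (modulus 6.8075). The spectral radius is the largest modulus: r(A) ≈ 6.8075. (Cross-check: r(A) ≤ ||A||_2 ≈ 7.9446; equality holds whenever A is normal, though it can also hold for some non-normal A.)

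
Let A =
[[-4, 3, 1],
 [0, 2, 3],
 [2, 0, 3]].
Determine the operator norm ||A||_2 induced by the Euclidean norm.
||A||_2 ≈ 5.5328 (= sqrt(largest eigenvalue of A^T A))

||A||_2 = sigma_max(A) = sqrt(lambda_max(A^T A)). Form the symmetric matrix M = A^T A =
[[20, -12, 2],
 [-12, 13, 9],
 [2, 9, 19]].
Its characteristic polynomial (trace, sum of principal 2x2 minors, determinant of M give the coefficients) is
  p(λ) = det(λ I - M) = λ^3 - 52λ^2 + 658λ - 100.
No integer candidate from the rational root theorem (±divisors of 100) is a root, so the roots are irrational. The cubic discriminant is Δ = 36249008 > 0, so there are three distinct real roots. p(0) = -100 and p(1) = 507 have opposite signs, so a root lies in (0, 1); Newton's method refines it to λ ≈ 0.1538. p(21) = 47 and p(22) = -144 have opposite signs, so a root lies in (21, 22); Newton's method refines it to λ ≈ 21.2346. p(30) = -160 and p(31) = 117 have opposite signs, so a root lies in (30, 31); Newton's method refines it to λ ≈ 30.6116. Check (Vieta): the three roots sum to 52, matching tr M = 52.
So the eigenvalues of A^T A are ≈ 0.1538, 21.2346, 30.6116 (all ≥ 0, as they must be for A^T A). The largest is λ_max ≈ 30.6116, hence ||A||_2 = sqrt(λ_max) ≈ 5.5328.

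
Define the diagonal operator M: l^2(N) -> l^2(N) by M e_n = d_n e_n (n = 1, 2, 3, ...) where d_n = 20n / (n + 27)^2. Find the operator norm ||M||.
||M|| = 5/27 (attained at n = 27)

For M diagonal, ||M|| = sup_n |d_n|. Treat f(x) = 20x / (x + 27)^2 for real x > 0. By the quotient rule, f'(x) = 20(27 - x)/(x + 27)^3, which is positive for x < 27 and negative for x > 27. So f has a unique maximum at x = 27, and since 27 is a positive integer, the supremum over n ≥ 1 is attained at n = 27: d_27 = 20·27/(27 + 27)^2 = 20·27/2916 = 5/27. Hence ||M|| = 5/27.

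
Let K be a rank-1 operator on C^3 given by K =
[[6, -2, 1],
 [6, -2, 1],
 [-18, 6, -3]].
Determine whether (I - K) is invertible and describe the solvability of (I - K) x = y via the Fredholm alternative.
(I - K) is singular (det(I - K) = 0, i.e. 1 ∈ sigma(K)). (I - K) x = y is solvable iff y ⊥ ker((I - K)^*) = span{(6, -2, 1)}, i.e. iff 6y_1 - 2y_2 + y_3 = 0. When solvable, the solutions are x = y + c·(1, 1, -3), c arbitrary (ker(I - K) = span{(1, 1, -3)}, dimension 1).

K has rank 1, so it is an outer product K = u v^T: every row of K is a multiple of one row vector. Reading off the entries, u = (1, 1, -3) and v = (6, -2, 1) (row i of K equals u_i·v^T). A rank-one matrix u v^T satisfies K u = u (v·u) and kills the (2)-dimensional subspace v^⊥, so its characteristic polynomial is lambda^2 (lambda - v·u) with v·u = tr K = 1. Hence the eigenvalues of I - K are 1 (multiplicity 2) and 1 - (1) = 0, so det(I - K) = 0. (Direct check: I - K =
[[-5, 2, -1],
 [-6, 3, -1],
 [18, -6, 4]]
has determinant 0.) So 1 is an eigenvalue of K and (I - K) is not invertible. The finite-dimensional Fredholm alternative says: either (I - K) is invertible, or ker(I - K) ≠ {0} and then range(I - K) = ker((I - K)^*)^⊥, with dim ker(I - K) = dim ker((I - K)^*). We are in the second case, so we need both kernels. Kernel of I - K: (I - K) u = u - u (v·u) = u - u = 0, so ker(I - K) = span{u} = span{(1, 1, -3)} (it is exactly 1-dimensional because rank(I - K) = 2). Kernel of the adjoint: K is real, so (I - K)^* = I - K^T = I - v u^T, and (I - v u^T) v = v - v (u·v) = 0; hence ker((I - K)^*) = span{v} = span{(6, -2, 1)}. Therefore (I - K) x = y is solvable iff <y, v> = 0, i.e. iff 6y_1 - 2y_2 + y_3 = 0. When this holds, K y = u (v·y) = 0, so (I - K) y = y and x = y is a particular solution; the full solution set is the line x = y + c·u = y + c·(1, 1, -3), c ∈ C.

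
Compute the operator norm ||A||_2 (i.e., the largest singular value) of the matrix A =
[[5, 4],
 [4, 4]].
||A||_2 = sqrt((73 + sqrt(5265))/2) ≈ 8.5311 (= sqrt(largest eigenvalue of A^T A))

||A||_2 = sigma_max(A) = sqrt(lambda_max(A^T A)). Form the symmetric matrix M = A^T A =
[[41, 36],
 [36, 32]].
Its characteristic polynomial (trace, determinant of M give the coefficients) is
  p(λ) = det(λ I - M) = λ^2 - 73λ + 16.
For λ^2 - 73λ + 16 the discriminant is 5265. It is nonnegative but not a perfect square, so the roots are real and irrational: λ = (73 ± sqrt(5265))/2 ≈ 72.7802, 0.2198.
So the eigenvalues of A^T A are ≈ 0.2198, 72.7802 (all ≥ 0, as they must be for A^T A). The largest is λ_max = (73 + sqrt(5265))/2 ≈ 72.7802, hence ||A||_2 = sqrt(λ_max) = sqrt((73 + sqrt(5265))/2) ≈ 8.5311.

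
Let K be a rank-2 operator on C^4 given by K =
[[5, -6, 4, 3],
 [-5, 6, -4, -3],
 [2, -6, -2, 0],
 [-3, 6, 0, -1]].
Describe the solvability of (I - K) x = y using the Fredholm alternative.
(I - K) is invertible (det(I - K) = -43 ≠ 0), so for every y in C^4 the equation (I - K) x = y has a unique solution.

K has rank 2 and factors as K = U V^T = u1 v1^T + u2 v2^T with u1 = (1, -1, -2, 1), v1 = (-1, 3, 1, 0), u2 = (-3, 3, 0, 1), v2 = (-2, 3, -1, -1) (multiplying out reproduces the displayed K). The nonzero eigenvalues of U V^T coincide with those of the 2 x 2 matrix G = V^T U = [[v1·u1, v1·u2], [v2·u1, v2·u2]] = [[-6, 12], [-4, 14]], and by the Sylvester determinant identity det(I_4 - U V^T) = det(I_2 - V^T U) = det([[7, -12], [4, -13]]) = (7)(-13) - (-12)(4) = -43. (Direct check: I - K =
[[-4, 6, -4, -3],
 [5, -5, 4, 3],
 [-2, 6, 3, 0],
 [3, -6, 0, 2]]
has determinant -43.) The finite-dimensional Fredholm alternative says: either (I - K) is invertible, or ker(I - K) ≠ {0} and then range(I - K) = ker((I - K)^*)^⊥, with dim ker(I - K) = dim ker((I - K)^*). Since det(I - K) ≠ 0, 1 is not an eigenvalue of K and ker(I - K) = {0}, so we are in the first case: for every y there is a unique x = (I - K)^(-1) y. (Explicitly, by the Woodbury identity, (I - U V^T)^(-1) = I + U (I_2 - G)^(-1) V^T.)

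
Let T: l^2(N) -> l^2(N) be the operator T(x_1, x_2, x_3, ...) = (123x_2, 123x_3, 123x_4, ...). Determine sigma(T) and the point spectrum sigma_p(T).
sigma(T) = closed disk {z in C : |z| ≤ 123}; sigma_p(T) = open disk {z in C : |z| < 123}

Note T = 123·V where V is the unit left shift (V x)_k = x_{k+1}; so sigma(T) = 123·sigma(V) and ||T|| = 123||V||. ||T x||^2 = 15129sum_{k≥2} |x_k|^2 ≤ 15129||x||^2, with equality on {x : x_1 = 0}, so ||T|| = 123. For any lambda with |lambda| < 123, set r = lambda/123 (|r| < 1); the vector x = (1, r, r^2, ...) is in l^2 and satisfies T x = 123(r, r^2, ...) = lambda x, so lambda is an eigenvalue. On the boundary |lambda| = 123 the geometric series diverges, so no l^2 eigenvector exists, but these lambda lie in the approximate point spectrum. Hence sigma(T) is the closed disk of radius 123 and sigma_p(T) is the open disk.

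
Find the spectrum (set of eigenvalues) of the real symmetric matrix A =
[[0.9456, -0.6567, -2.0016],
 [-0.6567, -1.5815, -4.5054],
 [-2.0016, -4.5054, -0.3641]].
sigma(A) ≈ {-6, 1, 4}

A is real symmetric, so its spectrum consists of real eigenvalues. Expanding the characteristic polynomial of the displayed matrix gives
  det(λ I - A) = p(λ) = λ^3 + (1)λ^2 + (-26)λ + (24).
Solving p(λ) = 0 yields eigenvalues ≈ -6, 1, 4. (A is shown rounded to 4 decimals, so these recover the underlying integer eigenvalues to within that precision.)
Verification: the trace of A = -1 equals the sum of eigenvalues -1, and det(A) ≈ -24.0010 matches the eigenvalue product -24.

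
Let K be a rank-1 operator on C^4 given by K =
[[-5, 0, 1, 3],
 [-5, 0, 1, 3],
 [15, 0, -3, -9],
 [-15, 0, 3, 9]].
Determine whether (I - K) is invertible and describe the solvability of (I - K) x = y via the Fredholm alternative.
(I - K) is singular (det(I - K) = 0, i.e. 1 ∈ sigma(K)). (I - K) x = y is solvable iff y ⊥ ker((I - K)^*) = span{(-5, 0, 1, 3)}, i.e. iff -5y_1 + y_3 + 3y_4 = 0. When solvable, the solutions are x = y + c·(1, 1, -3, 3), c arbitrary (ker(I - K) = span{(1, 1, -3, 3)}, dimension 1).

K has rank 1, so it is an outer product K = u v^T: every row of K is a multiple of one row vector. Reading off the entries, u = (1, 1, -3, 3) and v = (-5, 0, 1, 3) (row i of K equals u_i·v^T). A rank-one matrix u v^T satisfies K u = u (v·u) and kills the (3)-dimensional subspace v^⊥, so its characteristic polynomial is lambda^3 (lambda - v·u) with v·u = tr K = 1. Hence the eigenvalues of I - K are 1 (multiplicity 3) and 1 - (1) = 0, so det(I - K) = 0. (Direct check: I - K =
[[6, 0, -1, -3],
 [5, 1, -1, -3],
 [-15, 0, 4, 9],
 [15, 0, -3, -8]]
has determinant 0.) So 1 is an eigenvalue of K and (I - K) is not invertible. The finite-dimensional Fredholm alternative says: either (I - K) is invertible, or ker(I - K) ≠ {0} and then range(I - K) = ker((I - K)^*)^⊥, with dim ker(I - K) = dim ker((I - K)^*). We are in the second case, so we need both kernels. Kernel of I - K: (I - K) u = u - u (v·u) = u - u = 0, so ker(I - K) = span{u} = span{(1, 1, -3, 3)} (it is exactly 1-dimensional because rank(I - K) = 3). Kernel of the adjoint: K is real, so (I - K)^* = I - K^T = I - v u^T, and (I - v u^T) v = v - v (u·v) = 0; hence ker((I - K)^*) = span{v} = span{(-5, 0, 1, 3)}. Therefore (I - K) x = y is solvable iff <y, v> = 0, i.e. iff -5y_1 + y_3 + 3y_4 = 0. When this holds, K y = u (v·y) = 0, so (I - K) y = y and x = y is a particular solution; the full solution set is the line x = y + c·u = y + c·(1, 1, -3, 3), c ∈ C.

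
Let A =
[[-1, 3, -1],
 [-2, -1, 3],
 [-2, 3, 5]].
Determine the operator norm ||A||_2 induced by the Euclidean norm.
||A||_2 ≈ 6.8097 (= sqrt(largest eigenvalue of A^T A))

||A||_2 = sigma_max(A) = sqrt(lambda_max(A^T A)). Form the symmetric matrix M = A^T A =
[[9, -7, -15],
 [-7, 19, 9],
 [-15, 9, 35]].
Its characteristic polynomial (trace, sum of principal 2x2 minors, determinant of M give the coefficients) is
  p(λ) = det(λ I - M) = λ^3 - 63λ^2 + 796λ - 1156.
No integer candidate from the rational root theorem (±divisors of 1156) is a root, so the roots are irrational. The cubic discriminant is Δ = 348569744 > 0, so there are three distinct real roots. p(1) = -422 and p(2) = 192 have opposite signs, so a root lies in (1, 2); Newton's method refines it to λ ≈ 1.6662. p(14) = 384 and p(15) = -16 have opposite signs, so a root lies in (14, 15); Newton's method refines it to λ ≈ 14.9618. p(46) = -512 and p(47) = 912 have opposite signs, so a root lies in (46, 47); Newton's method refines it to λ ≈ 46.3721. Check (Vieta): the three roots sum to 63, matching tr M = 63.
So the eigenvalues of A^T A are ≈ 1.6662, 14.9618, 46.3721 (all ≥ 0, as they must be for A^T A). The largest is λ_max ≈ 46.3721, hence ||A||_2 = sqrt(λ_max) ≈ 6.8097.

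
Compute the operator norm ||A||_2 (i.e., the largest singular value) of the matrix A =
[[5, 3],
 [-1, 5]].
||A||_2 = sqrt((60 + sqrt(464))/2) ≈ 6.3852 (= sqrt(largest eigenvalue of A^T A))

||A||_2 = sigma_max(A) = sqrt(lambda_max(A^T A)). Form the symmetric matrix M = A^T A =
[[26, 10],
 [10, 34]].
Its characteristic polynomial (trace, determinant of M give the coefficients) is
  p(λ) = det(λ I - M) = λ^2 - 60λ + 784.
For λ^2 - 60λ + 784 the discriminant is 464. It is nonnegative but not a perfect square, so the roots are real and irrational: λ = (60 ± sqrt(464))/2 ≈ 40.7703, 19.2297.
So the eigenvalues of A^T A are ≈ 19.2297, 40.7703 (all ≥ 0, as they must be for A^T A). The largest is λ_max = (60 + sqrt(464))/2 ≈ 40.7703, hence ||A||_2 = sqrt(λ_max) = sqrt((60 + sqrt(464))/2) ≈ 6.3852.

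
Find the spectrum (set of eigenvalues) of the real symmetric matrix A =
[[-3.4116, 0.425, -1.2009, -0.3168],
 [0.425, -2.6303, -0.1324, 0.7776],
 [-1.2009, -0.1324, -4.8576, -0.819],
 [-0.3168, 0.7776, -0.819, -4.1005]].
sigma(A) ≈ {-6, -4, -3, -2}

A is real symmetric, so its spectrum consists of real eigenvalues. Expanding the characteristic polynomial of the displayed matrix gives
  det(λ I - A) = p(λ) = λ^4 + (15)λ^3 + (80)λ^2 + (180)λ + (144).
Solving p(λ) = 0 yields eigenvalues ≈ -6, -4, -3, -2. (A is shown rounded to 4 decimals, so these recover the underlying integer eigenvalues to within that precision.)
Verification: the trace of A = -15 equals the sum of eigenvalues -15, and det(A) ≈ 143.9997 matches the eigenvalue product 144.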